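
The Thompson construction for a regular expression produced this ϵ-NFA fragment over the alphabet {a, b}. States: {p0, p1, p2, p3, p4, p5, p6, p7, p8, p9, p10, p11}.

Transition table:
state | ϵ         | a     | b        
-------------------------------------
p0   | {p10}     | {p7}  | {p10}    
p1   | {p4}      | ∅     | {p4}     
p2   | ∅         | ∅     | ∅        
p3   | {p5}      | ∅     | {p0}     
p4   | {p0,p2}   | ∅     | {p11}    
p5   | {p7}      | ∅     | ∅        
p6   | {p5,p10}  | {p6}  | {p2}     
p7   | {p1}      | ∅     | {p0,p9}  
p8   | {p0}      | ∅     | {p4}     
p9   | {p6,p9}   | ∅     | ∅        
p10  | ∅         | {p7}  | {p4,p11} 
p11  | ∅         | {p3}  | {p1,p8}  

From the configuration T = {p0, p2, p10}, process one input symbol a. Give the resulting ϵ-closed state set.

p0 on a → {p7}.
p10 on a → {p7}.
No a-transition from p2.
Union after reading a: {p7}.
Now take the ϵ-closure:
From p7 via ϵ: add p1.
From p1 via ϵ: add p4.
From p4 via ϵ: add p0, p2.
From p0 via ϵ: add p10.
No new states can be added; the closed set is {p0, p1, p2, p4, p7, p10}.

{p0, p1, p2, p4, p7, p10}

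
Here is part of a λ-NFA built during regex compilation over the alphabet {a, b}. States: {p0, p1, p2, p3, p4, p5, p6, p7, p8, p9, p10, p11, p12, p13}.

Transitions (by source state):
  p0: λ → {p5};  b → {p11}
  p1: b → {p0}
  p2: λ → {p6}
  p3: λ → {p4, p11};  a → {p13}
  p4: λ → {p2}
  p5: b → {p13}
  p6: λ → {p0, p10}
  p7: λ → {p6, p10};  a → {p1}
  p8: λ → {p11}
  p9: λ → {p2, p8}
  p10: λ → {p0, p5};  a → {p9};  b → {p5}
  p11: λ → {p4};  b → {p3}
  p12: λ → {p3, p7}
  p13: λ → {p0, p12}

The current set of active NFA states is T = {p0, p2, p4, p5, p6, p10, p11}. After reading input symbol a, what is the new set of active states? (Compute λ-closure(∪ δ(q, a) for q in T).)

{p0, p2, p4, p5, p6, p8, p9, p10, p11}

p10 on a → {p9}.
No a-transition from p0, p2, p4, p5, p6, p11.
Union after reading a: {p9}.
Now take the λ-closure:
From p9 via λ: add p2, p8.
From p2 via λ: add p6.
From p8 via λ: add p11.
From p6 via λ: add p0, p10.
From p11 via λ: add p4.
From p0 via λ: add p5.
No new states can be added; the closed set is {p0, p2, p4, p5, p6, p8, p9, p10, p11}.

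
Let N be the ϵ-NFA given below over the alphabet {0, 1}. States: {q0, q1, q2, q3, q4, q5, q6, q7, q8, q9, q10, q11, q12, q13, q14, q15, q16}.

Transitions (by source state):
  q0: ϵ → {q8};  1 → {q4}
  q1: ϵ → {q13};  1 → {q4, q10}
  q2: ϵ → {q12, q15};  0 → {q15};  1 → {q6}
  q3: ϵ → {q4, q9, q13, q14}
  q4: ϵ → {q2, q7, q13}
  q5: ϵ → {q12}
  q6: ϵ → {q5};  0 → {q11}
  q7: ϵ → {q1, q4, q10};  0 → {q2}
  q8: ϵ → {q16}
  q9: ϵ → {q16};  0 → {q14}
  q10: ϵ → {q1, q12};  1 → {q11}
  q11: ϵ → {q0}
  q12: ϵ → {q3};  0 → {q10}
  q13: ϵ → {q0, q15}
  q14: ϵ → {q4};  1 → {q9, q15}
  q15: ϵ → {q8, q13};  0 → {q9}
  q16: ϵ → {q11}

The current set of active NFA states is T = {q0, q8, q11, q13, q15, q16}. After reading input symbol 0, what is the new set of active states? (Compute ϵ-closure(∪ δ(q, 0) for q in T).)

q15 on 0 → {q9}.
No 0-transition from q0, q8, q11, q13, q16.
Union after reading 0: {q9}.
Now take the ϵ-closure:
From q9 via ϵ: add q16.
From q16 via ϵ: add q11.
From q11 via ϵ: add q0.
From q0 via ϵ: add q8.
No new states can be added; the closed set is {q0, q8, q9, q11, q16}.

{q0, q8, q9, q11, q16}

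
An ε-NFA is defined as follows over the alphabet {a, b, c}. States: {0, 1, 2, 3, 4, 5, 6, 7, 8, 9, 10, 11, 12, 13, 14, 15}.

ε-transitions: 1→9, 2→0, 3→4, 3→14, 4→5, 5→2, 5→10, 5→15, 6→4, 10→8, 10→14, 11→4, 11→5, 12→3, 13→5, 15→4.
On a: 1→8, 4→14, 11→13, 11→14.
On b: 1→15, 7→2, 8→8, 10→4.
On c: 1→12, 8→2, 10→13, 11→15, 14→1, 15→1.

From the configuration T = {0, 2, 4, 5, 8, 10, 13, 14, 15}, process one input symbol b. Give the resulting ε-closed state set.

8 on b → {8}.
10 on b → {4}.
No b-transition from 0, 2, 4, 5, 13, 14, 15.
Union after reading b: {4, 8}.
Now take the ε-closure:
From 4 via ε: add 5.
From 5 via ε: add 2, 10, 15.
From 2 via ε: add 0.
From 10 via ε: add 14.
No new states can be added; the closed set is {0, 2, 4, 5, 8, 10, 14, 15}.

{0, 2, 4, 5, 8, 10, 14, 15}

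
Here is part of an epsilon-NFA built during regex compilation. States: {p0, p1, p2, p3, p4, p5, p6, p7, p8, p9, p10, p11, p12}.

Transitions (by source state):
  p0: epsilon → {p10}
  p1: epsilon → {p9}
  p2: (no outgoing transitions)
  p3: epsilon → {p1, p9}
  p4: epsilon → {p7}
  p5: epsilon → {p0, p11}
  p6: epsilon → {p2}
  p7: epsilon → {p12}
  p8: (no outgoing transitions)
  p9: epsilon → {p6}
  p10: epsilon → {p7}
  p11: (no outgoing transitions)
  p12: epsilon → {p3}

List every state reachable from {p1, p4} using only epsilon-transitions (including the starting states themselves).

Start with {p1, p4}.
From p1 via epsilon: add p9.
From p4 via epsilon: add p7.
From p7 via epsilon: add p12.
From p9 via epsilon: add p6.
From p6 via epsilon: add p2.
From p12 via epsilon: add p3.
No new states can be added; the closed set is {p1, p2, p3, p4, p6, p7, p9, p12}.

{p1, p2, p3, p4, p6, p7, p9, p12}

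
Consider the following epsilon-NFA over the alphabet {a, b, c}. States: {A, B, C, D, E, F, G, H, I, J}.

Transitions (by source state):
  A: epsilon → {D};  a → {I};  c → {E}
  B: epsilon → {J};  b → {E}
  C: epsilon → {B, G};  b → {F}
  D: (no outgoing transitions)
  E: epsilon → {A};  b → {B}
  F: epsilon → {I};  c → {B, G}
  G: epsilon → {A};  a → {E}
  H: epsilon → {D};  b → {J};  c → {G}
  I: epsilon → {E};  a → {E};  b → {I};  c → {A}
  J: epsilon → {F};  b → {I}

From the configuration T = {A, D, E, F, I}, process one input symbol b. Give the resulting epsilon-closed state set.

{A, B, D, E, F, I, J}

E on b → {B}.
I on b → {I}.
No b-transition from A, D, F.
Union after reading b: {B, I}.
Now take the epsilon-closure:
From B via epsilon: add J.
From I via epsilon: add E.
From E via epsilon: add A.
From J via epsilon: add F.
From A via epsilon: add D.
No new states can be added; the closed set is {A, B, D, E, F, I, J}.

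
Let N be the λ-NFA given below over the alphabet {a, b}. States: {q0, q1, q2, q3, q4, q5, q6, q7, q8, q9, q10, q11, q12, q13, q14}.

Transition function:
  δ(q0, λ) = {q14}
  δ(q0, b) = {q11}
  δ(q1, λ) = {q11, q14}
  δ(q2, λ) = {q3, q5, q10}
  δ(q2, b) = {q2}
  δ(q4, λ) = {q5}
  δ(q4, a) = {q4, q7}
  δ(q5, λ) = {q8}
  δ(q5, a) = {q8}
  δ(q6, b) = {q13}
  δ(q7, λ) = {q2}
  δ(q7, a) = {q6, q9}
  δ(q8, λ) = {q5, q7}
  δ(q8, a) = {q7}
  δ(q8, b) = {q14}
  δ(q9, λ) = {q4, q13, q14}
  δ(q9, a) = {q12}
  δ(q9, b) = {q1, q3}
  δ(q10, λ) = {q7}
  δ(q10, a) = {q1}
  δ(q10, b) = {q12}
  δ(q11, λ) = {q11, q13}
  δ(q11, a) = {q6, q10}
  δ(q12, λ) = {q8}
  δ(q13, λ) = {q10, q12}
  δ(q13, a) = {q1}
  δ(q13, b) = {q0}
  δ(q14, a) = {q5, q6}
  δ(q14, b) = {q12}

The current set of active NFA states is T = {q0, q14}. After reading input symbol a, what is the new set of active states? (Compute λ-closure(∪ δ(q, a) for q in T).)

{q2, q3, q5, q6, q7, q8, q10}

q14 on a → {q5, q6}.
No a-transition from q0.
Union after reading a: {q5, q6}.
Now take the λ-closure:
From q5 via λ: add q8.
From q8 via λ: add q7.
From q7 via λ: add q2.
From q2 via λ: add q3, q10.
No new states can be added; the closed set is {q2, q3, q5, q6, q7, q8, q10}.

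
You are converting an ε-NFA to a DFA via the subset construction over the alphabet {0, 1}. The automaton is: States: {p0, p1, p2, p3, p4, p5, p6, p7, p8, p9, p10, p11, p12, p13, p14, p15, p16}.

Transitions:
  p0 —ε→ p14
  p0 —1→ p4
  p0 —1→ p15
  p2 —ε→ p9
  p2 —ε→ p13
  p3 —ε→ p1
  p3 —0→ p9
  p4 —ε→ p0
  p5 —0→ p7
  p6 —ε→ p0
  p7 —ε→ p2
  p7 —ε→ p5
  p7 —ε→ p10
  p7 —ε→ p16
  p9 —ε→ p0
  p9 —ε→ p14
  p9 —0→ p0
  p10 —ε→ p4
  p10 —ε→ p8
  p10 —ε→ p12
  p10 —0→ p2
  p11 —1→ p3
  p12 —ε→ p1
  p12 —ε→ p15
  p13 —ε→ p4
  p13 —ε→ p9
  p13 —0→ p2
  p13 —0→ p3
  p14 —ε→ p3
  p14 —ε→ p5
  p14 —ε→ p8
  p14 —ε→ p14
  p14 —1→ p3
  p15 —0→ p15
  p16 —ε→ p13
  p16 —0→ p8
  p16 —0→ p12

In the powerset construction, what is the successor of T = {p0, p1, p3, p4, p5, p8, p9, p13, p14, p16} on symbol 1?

p0 on 1 → {p4, p15}.
p14 on 1 → {p3}.
No 1-transition from p1, p3, p4, p5, p8, p9, p13, p16.
Union after reading 1: {p3, p4, p15}.
Now take the ε-closure:
From p3 via ε: add p1.
From p4 via ε: add p0.
From p0 via ε: add p14.
From p14 via ε: add p5, p8.
No new states can be added; the closed set is {p0, p1, p3, p4, p5, p8, p14, p15}.

{p0, p1, p3, p4, p5, p8, p14, p15}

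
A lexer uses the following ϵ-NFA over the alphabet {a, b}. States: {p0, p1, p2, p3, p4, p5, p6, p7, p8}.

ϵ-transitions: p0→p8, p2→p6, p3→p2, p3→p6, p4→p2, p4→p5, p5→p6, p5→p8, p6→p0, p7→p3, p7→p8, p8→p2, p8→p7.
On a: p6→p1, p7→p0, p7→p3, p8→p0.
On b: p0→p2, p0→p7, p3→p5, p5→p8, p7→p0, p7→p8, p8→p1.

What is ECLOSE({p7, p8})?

Start with {p7, p8}.
From p7 via ϵ: add p3.
From p8 via ϵ: add p2.
From p2 via ϵ: add p6.
From p6 via ϵ: add p0.
No new states can be added; the closed set is {p0, p2, p3, p6, p7, p8}.

{p0, p2, p3, p6, p7, p8}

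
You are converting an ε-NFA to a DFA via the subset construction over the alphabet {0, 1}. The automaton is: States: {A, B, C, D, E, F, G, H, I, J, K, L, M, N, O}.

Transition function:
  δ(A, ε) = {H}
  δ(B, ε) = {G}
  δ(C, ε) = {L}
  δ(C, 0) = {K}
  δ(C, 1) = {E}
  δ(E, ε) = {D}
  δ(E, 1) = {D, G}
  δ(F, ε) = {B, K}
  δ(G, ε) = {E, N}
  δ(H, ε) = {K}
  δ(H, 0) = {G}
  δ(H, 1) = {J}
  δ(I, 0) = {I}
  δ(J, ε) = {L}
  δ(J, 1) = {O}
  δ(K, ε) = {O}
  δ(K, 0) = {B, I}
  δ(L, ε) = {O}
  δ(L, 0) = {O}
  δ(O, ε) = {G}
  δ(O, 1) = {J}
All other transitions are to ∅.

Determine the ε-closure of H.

{D, E, G, H, K, N, O}

Start with {H}.
From H via ε: add K.
From K via ε: add O.
From O via ε: add G.
From G via ε: add E, N.
From E via ε: add D.
No new states can be added; the closed set is {D, E, G, H, K, N, O}.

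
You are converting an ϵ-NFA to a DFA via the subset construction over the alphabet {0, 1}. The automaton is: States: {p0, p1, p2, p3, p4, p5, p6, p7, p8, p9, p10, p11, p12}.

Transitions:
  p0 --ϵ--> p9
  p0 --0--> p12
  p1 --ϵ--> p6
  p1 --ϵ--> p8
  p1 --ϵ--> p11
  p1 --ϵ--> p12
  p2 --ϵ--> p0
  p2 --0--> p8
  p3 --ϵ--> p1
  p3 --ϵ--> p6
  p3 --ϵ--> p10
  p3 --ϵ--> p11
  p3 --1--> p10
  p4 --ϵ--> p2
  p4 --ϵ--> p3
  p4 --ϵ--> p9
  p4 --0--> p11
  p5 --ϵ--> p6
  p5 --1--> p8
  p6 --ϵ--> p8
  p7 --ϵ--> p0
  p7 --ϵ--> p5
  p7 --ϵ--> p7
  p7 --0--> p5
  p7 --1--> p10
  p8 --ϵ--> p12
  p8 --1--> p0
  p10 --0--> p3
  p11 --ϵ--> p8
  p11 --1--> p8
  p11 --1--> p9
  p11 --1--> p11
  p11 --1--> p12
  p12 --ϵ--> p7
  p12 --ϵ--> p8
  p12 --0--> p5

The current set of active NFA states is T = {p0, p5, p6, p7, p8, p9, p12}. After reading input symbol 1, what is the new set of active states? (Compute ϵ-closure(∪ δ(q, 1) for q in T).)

p5 on 1 → {p8}.
p7 on 1 → {p10}.
p8 on 1 → {p0}.
No 1-transition from p0, p6, p9, p12.
Union after reading 1: {p0, p8, p10}.
Now take the ϵ-closure:
From p0 via ϵ: add p9.
From p8 via ϵ: add p12.
From p12 via ϵ: add p7.
From p7 via ϵ: add p5.
From p5 via ϵ: add p6.
No new states can be added; the closed set is {p0, p5, p6, p7, p8, p9, p10, p12}.

{p0, p5, p6, p7, p8, p9, p10, p12}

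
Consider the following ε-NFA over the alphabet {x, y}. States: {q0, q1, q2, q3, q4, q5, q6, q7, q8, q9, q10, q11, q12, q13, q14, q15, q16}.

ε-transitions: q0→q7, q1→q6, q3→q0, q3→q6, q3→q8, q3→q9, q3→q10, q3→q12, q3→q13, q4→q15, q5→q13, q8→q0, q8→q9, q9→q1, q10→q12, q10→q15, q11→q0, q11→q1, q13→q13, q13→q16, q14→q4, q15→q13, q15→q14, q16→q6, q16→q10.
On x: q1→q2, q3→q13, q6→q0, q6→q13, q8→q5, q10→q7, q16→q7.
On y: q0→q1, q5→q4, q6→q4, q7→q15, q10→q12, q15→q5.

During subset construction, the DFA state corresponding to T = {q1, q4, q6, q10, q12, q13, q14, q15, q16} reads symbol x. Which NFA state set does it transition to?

{q0, q2, q4, q6, q7, q10, q12, q13, q14, q15, q16}

q1 on x → {q2}.
q6 on x → {q0, q13}.
q10 on x → {q7}.
q16 on x → {q7}.
No x-transition from q4, q12, q13, q14, q15.
Union after reading x: {q0, q2, q7, q13}.
Now take the ε-closure:
From q13 via ε: add q16.
From q16 via ε: add q6, q10.
From q10 via ε: add q12, q15.
From q15 via ε: add q14.
From q14 via ε: add q4.
No new states can be added; the closed set is {q0, q2, q4, q6, q7, q10, q12, q13, q14, q15, q16}.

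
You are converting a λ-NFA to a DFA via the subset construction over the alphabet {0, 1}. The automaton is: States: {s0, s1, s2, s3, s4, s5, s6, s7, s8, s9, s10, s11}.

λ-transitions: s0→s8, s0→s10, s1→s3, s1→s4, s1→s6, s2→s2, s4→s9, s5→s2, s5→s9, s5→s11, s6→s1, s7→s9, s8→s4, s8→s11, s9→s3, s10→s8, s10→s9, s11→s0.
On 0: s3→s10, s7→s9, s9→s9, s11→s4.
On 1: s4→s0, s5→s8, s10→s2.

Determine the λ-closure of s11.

{s0, s3, s4, s8, s9, s10, s11}

Start with {s11}.
From s11 via λ: add s0.
From s0 via λ: add s8, s10.
From s8 via λ: add s4.
From s10 via λ: add s9.
From s9 via λ: add s3.
No new states can be added; the closed set is {s0, s3, s4, s8, s9, s10, s11}.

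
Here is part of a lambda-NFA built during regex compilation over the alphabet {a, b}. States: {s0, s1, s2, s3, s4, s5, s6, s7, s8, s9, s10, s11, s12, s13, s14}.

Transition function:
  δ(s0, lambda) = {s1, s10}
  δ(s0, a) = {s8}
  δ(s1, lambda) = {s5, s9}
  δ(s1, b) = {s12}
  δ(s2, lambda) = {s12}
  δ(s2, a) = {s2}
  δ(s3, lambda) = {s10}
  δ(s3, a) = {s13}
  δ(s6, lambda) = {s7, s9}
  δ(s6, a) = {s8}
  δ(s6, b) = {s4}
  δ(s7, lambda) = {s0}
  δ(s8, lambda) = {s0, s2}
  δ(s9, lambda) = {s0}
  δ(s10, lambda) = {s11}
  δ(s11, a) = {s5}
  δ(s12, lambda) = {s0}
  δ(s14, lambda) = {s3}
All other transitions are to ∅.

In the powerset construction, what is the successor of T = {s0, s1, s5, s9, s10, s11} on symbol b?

{s0, s1, s5, s9, s10, s11, s12}

s1 on b → {s12}.
No b-transition from s0, s5, s9, s10, s11.
Union after reading b: {s12}.
Now take the lambda-closure:
From s12 via lambda: add s0.
From s0 via lambda: add s1, s10.
From s1 via lambda: add s5, s9.
From s10 via lambda: add s11.
No new states can be added; the closed set is {s0, s1, s5, s9, s10, s11, s12}.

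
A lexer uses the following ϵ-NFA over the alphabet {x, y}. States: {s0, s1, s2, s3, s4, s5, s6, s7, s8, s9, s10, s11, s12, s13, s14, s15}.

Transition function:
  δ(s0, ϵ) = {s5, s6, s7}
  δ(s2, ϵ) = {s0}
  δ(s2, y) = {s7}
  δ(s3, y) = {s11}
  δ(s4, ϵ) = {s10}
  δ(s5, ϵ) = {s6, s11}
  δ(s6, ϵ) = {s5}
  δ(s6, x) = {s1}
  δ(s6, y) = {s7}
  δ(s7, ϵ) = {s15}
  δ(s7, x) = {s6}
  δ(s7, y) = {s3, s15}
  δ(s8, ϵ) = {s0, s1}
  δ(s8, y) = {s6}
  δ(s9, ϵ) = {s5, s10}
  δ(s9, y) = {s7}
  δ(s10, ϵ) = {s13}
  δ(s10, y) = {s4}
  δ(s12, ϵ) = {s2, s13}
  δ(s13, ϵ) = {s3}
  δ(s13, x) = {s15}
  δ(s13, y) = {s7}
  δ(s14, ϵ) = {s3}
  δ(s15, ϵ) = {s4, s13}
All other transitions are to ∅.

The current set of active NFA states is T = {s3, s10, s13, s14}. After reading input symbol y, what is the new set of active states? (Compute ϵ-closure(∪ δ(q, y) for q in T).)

s3 on y → {s11}.
s10 on y → {s4}.
s13 on y → {s7}.
No y-transition from s14.
Union after reading y: {s4, s7, s11}.
Now take the ϵ-closure:
From s4 via ϵ: add s10.
From s7 via ϵ: add s15.
From s10 via ϵ: add s13.
From s13 via ϵ: add s3.
No new states can be added; the closed set is {s3, s4, s7, s10, s11, s13, s15}.

{s3, s4, s7, s10, s11, s13, s15}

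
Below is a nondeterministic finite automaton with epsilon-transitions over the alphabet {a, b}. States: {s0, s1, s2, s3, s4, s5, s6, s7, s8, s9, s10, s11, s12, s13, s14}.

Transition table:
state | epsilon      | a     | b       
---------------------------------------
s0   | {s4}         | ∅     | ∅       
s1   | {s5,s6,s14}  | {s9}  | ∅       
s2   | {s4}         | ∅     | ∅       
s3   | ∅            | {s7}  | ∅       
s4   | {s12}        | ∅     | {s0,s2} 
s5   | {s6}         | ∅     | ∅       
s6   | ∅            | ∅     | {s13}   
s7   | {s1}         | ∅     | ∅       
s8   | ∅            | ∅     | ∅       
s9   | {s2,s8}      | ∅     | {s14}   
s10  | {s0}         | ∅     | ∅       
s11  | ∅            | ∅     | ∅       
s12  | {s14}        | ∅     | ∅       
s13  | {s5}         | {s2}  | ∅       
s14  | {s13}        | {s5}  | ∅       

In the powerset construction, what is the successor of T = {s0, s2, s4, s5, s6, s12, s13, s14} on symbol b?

{s0, s2, s4, s5, s6, s12, s13, s14}

s4 on b → {s0, s2}.
s6 on b → {s13}.
No b-transition from s0, s2, s5, s12, s13, s14.
Union after reading b: {s0, s2, s13}.
Now take the epsilon-closure:
From s0 via epsilon: add s4.
From s13 via epsilon: add s5.
From s4 via epsilon: add s12.
From s5 via epsilon: add s6.
From s12 via epsilon: add s14.
No new states can be added; the closed set is {s0, s2, s4, s5, s6, s12, s13, s14}.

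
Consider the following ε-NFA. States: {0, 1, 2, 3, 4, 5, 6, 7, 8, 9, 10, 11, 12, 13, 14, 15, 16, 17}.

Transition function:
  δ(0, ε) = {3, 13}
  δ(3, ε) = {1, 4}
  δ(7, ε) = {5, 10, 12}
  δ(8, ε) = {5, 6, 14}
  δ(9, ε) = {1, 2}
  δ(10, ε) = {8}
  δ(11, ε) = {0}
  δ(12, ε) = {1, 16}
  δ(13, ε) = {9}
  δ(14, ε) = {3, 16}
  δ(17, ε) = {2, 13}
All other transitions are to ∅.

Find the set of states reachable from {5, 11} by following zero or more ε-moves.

{0, 1, 2, 3, 4, 5, 9, 11, 13}

Start with {5, 11}.
From 11 via ε: add 0.
From 0 via ε: add 3, 13.
From 3 via ε: add 1, 4.
From 13 via ε: add 9.
From 9 via ε: add 2.
No new states can be added; the closed set is {0, 1, 2, 3, 4, 5, 9, 11, 13}.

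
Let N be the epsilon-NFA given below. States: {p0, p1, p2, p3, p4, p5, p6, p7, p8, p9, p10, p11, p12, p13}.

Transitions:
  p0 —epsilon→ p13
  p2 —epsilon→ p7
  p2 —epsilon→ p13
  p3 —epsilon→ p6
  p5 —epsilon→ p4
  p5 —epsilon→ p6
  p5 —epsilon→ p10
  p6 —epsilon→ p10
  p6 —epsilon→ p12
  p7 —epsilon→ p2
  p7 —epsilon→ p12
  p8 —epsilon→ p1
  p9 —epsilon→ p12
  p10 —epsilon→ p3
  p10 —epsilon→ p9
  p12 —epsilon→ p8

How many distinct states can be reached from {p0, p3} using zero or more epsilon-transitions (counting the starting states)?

Start with {p0, p3}.
From p0 via epsilon: add p13.
From p3 via epsilon: add p6.
From p6 via epsilon: add p10, p12.
From p10 via epsilon: add p9.
From p12 via epsilon: add p8.
From p8 via epsilon: add p1.
epsilon-closure = {p0, p1, p3, p6, p8, p9, p10, p12, p13}, which has 9 states.

9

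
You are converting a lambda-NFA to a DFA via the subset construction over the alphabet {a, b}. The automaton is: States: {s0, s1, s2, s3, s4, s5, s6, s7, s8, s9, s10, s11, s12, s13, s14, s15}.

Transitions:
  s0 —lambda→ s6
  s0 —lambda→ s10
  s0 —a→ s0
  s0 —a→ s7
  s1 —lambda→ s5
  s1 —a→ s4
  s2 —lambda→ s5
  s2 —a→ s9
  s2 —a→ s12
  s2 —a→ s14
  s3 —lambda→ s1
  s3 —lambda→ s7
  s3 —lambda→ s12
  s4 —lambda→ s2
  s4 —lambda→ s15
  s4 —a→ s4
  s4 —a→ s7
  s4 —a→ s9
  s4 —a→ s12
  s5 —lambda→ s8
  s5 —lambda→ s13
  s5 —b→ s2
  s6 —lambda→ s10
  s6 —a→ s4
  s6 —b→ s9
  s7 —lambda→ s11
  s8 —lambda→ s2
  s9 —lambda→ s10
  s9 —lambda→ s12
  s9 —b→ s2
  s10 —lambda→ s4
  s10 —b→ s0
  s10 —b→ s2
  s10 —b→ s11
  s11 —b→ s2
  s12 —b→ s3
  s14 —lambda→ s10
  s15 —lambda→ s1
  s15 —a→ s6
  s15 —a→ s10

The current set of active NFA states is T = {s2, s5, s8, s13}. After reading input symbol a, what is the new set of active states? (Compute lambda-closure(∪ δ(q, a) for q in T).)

{s1, s2, s4, s5, s8, s9, s10, s12, s13, s14, s15}

s2 on a → {s9, s12, s14}.
No a-transition from s5, s8, s13.
Union after reading a: {s9, s12, s14}.
Now take the lambda-closure:
From s9 via lambda: add s10.
From s10 via lambda: add s4.
From s4 via lambda: add s2, s15.
From s2 via lambda: add s5.
From s15 via lambda: add s1.
From s5 via lambda: add s8, s13.
No new states can be added; the closed set is {s1, s2, s4, s5, s8, s9, s10, s12, s13, s14, s15}.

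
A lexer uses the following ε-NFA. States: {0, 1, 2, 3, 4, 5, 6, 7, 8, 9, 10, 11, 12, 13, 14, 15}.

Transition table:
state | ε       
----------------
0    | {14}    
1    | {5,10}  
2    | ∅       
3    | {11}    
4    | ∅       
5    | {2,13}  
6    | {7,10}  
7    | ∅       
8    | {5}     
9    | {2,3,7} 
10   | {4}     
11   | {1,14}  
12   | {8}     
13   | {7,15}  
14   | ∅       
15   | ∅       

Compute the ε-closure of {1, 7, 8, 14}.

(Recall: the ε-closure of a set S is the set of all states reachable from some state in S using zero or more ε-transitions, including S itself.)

Start with {1, 7, 8, 14}.
From 1 via ε: add 5, 10.
From 5 via ε: add 2, 13.
From 10 via ε: add 4.
From 13 via ε: add 15.
No new states can be added; the closed set is {1, 2, 4, 5, 7, 8, 10, 13, 14, 15}.

{1, 2, 4, 5, 7, 8, 10, 13, 14, 15}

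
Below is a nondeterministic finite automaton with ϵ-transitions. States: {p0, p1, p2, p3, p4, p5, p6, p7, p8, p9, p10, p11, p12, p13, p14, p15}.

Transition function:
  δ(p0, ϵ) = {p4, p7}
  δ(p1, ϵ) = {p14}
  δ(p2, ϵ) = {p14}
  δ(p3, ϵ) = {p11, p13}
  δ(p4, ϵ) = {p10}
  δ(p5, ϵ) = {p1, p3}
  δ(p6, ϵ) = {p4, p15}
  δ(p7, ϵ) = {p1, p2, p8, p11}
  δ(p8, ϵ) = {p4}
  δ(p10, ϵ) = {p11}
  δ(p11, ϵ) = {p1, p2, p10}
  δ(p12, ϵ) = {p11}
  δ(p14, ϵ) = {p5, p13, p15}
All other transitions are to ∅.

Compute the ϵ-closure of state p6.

Start with {p6}.
From p6 via ϵ: add p4, p15.
From p4 via ϵ: add p10.
From p10 via ϵ: add p11.
From p11 via ϵ: add p1, p2.
From p1 via ϵ: add p14.
From p14 via ϵ: add p5, p13.
From p5 via ϵ: add p3.
No new states can be added; the closed set is {p1, p2, p3, p4, p5, p6, p10, p11, p13, p14, p15}.

{p1, p2, p3, p4, p5, p6, p10, p11, p13, p14, p15}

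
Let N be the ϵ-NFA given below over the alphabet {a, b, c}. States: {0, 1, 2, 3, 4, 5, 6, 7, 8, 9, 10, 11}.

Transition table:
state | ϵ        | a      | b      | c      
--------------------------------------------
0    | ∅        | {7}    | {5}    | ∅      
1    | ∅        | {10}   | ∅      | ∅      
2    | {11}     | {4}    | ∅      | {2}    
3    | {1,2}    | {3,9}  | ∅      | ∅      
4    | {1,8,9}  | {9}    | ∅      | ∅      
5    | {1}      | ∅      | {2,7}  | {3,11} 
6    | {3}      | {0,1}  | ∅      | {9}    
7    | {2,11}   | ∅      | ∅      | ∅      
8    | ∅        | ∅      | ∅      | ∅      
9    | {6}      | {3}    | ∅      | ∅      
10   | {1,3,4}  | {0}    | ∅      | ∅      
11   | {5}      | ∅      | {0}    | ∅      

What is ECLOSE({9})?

{1, 2, 3, 5, 6, 9, 11}

Start with {9}.
From 9 via ϵ: add 6.
From 6 via ϵ: add 3.
From 3 via ϵ: add 1, 2.
From 2 via ϵ: add 11.
From 11 via ϵ: add 5.
No new states can be added; the closed set is {1, 2, 3, 5, 6, 9, 11}.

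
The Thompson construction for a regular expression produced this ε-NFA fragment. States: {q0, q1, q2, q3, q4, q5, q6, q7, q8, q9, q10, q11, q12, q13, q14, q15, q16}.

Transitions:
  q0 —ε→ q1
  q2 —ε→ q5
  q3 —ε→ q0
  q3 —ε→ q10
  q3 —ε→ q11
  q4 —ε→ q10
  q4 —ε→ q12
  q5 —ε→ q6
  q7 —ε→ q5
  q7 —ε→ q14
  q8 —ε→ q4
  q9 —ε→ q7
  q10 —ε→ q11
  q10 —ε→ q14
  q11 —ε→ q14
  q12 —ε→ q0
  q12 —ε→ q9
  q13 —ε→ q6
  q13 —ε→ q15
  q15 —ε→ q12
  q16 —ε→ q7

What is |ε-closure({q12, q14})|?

8

Start with {q12, q14}.
From q12 via ε: add q0, q9.
From q0 via ε: add q1.
From q9 via ε: add q7.
From q7 via ε: add q5.
From q5 via ε: add q6.
ε-closure = {q0, q1, q5, q6, q7, q9, q12, q14}, which has 8 states.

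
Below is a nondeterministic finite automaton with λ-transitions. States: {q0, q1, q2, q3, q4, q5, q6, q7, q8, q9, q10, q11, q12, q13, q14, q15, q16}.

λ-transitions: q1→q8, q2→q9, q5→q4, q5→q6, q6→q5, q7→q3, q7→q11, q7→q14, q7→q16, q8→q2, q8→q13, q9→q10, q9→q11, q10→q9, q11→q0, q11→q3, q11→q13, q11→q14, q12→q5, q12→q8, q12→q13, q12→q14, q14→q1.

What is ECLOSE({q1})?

Start with {q1}.
From q1 via λ: add q8.
From q8 via λ: add q2, q13.
From q2 via λ: add q9.
From q9 via λ: add q10, q11.
From q11 via λ: add q0, q3, q14.
No new states can be added; the closed set is {q0, q1, q2, q3, q8, q9, q10, q11, q13, q14}.

{q0, q1, q2, q3, q8, q9, q10, q11, q13, q14}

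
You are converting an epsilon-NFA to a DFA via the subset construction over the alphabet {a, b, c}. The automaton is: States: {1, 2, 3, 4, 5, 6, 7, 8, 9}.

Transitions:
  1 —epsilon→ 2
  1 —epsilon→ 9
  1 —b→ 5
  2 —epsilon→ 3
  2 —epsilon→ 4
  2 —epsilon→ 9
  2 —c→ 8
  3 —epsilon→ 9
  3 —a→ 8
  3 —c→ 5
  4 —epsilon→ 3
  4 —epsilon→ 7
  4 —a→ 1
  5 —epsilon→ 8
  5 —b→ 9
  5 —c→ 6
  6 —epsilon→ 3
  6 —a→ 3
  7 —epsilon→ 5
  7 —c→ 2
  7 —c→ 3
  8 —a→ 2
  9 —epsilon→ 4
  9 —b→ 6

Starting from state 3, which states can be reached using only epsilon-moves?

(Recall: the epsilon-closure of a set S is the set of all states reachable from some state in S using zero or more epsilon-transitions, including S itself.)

{3, 4, 5, 7, 8, 9}

Start with {3}.
From 3 via epsilon: add 9.
From 9 via epsilon: add 4.
From 4 via epsilon: add 7.
From 7 via epsilon: add 5.
From 5 via epsilon: add 8.
No new states can be added; the closed set is {3, 4, 5, 7, 8, 9}.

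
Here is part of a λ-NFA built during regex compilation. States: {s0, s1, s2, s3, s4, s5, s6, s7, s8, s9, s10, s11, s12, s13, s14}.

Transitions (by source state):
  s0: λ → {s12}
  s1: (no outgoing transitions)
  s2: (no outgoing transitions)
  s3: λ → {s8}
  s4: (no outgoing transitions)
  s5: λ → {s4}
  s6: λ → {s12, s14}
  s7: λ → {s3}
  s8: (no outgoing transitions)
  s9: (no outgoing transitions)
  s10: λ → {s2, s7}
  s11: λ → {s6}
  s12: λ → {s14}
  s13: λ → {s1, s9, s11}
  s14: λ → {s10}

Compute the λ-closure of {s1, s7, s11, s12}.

{s1, s2, s3, s6, s7, s8, s10, s11, s12, s14}

Start with {s1, s7, s11, s12}.
From s7 via λ: add s3.
From s11 via λ: add s6.
From s12 via λ: add s14.
From s3 via λ: add s8.
From s14 via λ: add s10.
From s10 via λ: add s2.
No new states can be added; the closed set is {s1, s2, s3, s6, s7, s8, s10, s11, s12, s14}.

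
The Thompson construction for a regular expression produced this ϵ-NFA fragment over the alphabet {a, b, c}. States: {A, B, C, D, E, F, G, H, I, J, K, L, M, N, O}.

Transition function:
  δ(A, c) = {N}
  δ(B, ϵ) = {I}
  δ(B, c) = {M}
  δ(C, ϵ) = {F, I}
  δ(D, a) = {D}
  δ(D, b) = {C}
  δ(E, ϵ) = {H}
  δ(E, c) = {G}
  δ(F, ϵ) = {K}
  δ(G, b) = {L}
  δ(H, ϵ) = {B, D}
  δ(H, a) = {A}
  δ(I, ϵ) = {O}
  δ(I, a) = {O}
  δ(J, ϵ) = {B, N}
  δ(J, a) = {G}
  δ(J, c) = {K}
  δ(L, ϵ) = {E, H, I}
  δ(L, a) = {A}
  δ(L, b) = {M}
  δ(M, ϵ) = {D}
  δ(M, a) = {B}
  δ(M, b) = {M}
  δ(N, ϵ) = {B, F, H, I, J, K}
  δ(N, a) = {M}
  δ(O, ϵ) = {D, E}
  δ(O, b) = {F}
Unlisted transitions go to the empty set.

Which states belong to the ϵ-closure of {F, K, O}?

{B, D, E, F, H, I, K, O}

Start with {F, K, O}.
From O via ϵ: add D, E.
From E via ϵ: add H.
From H via ϵ: add B.
From B via ϵ: add I.
No new states can be added; the closed set is {B, D, E, F, H, I, K, O}.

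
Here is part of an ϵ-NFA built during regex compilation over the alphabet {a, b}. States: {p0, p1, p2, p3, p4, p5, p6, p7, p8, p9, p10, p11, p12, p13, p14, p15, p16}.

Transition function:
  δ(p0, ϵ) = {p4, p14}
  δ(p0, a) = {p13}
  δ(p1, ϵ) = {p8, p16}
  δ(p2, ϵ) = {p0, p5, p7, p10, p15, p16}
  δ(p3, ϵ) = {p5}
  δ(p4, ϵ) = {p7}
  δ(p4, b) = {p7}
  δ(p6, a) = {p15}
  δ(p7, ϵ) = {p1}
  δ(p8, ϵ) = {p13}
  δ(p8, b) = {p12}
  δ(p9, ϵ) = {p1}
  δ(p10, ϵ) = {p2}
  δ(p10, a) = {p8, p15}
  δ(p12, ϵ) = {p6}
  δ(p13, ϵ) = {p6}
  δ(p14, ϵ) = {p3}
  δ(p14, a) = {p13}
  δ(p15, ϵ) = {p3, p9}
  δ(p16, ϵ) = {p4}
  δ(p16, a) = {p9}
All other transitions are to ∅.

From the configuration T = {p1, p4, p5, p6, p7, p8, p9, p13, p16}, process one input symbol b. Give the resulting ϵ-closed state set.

p4 on b → {p7}.
p8 on b → {p12}.
No b-transition from p1, p5, p6, p7, p9, p13, p16.
Union after reading b: {p7, p12}.
Now take the ϵ-closure:
From p7 via ϵ: add p1.
From p12 via ϵ: add p6.
From p1 via ϵ: add p8, p16.
From p8 via ϵ: add p13.
From p16 via ϵ: add p4.
No new states can be added; the closed set is {p1, p4, p6, p7, p8, p12, p13, p16}.

{p1, p4, p6, p7, p8, p12, p13, p16}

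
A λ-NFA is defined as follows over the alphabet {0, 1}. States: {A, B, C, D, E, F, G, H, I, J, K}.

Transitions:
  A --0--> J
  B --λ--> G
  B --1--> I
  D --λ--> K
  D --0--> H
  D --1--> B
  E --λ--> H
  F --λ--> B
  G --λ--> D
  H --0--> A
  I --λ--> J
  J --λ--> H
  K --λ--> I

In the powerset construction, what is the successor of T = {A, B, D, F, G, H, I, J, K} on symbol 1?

B on 1 → {I}.
D on 1 → {B}.
No 1-transition from A, F, G, H, I, J, K.
Union after reading 1: {B, I}.
Now take the λ-closure:
From B via λ: add G.
From I via λ: add J.
From G via λ: add D.
From J via λ: add H.
From D via λ: add K.
No new states can be added; the closed set is {B, D, G, H, I, J, K}.

{B, D, G, H, I, J, K}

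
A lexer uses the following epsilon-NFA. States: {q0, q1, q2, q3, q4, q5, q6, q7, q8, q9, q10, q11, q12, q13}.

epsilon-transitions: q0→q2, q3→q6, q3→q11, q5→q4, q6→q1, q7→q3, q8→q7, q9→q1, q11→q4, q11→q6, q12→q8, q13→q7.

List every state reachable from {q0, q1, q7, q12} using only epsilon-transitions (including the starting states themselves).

Start with {q0, q1, q7, q12}.
From q0 via epsilon: add q2.
From q7 via epsilon: add q3.
From q12 via epsilon: add q8.
From q3 via epsilon: add q6, q11.
From q11 via epsilon: add q4.
No new states can be added; the closed set is {q0, q1, q2, q3, q4, q6, q7, q8, q11, q12}.

{q0, q1, q2, q3, q4, q6, q7, q8, q11, q12}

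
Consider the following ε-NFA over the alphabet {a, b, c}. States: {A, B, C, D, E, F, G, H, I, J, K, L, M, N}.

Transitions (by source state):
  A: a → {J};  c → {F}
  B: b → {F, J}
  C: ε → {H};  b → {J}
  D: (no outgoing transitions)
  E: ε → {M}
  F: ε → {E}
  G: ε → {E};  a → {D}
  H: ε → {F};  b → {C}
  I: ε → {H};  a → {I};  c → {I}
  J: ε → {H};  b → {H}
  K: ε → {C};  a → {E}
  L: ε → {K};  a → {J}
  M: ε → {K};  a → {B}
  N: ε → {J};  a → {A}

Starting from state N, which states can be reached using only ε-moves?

Start with {N}.
From N via ε: add J.
From J via ε: add H.
From H via ε: add F.
From F via ε: add E.
From E via ε: add M.
From M via ε: add K.
From K via ε: add C.
No new states can be added; the closed set is {C, E, F, H, J, K, M, N}.

{C, E, F, H, J, K, M, N}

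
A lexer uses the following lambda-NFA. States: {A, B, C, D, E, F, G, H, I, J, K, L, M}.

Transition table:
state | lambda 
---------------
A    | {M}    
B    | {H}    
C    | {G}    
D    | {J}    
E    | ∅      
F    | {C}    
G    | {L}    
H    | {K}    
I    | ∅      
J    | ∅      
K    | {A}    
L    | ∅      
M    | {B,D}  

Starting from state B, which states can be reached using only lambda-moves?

Start with {B}.
From B via lambda: add H.
From H via lambda: add K.
From K via lambda: add A.
From A via lambda: add M.
From M via lambda: add D.
From D via lambda: add J.
No new states can be added; the closed set is {A, B, D, H, J, K, M}.

{A, B, D, H, J, K, M}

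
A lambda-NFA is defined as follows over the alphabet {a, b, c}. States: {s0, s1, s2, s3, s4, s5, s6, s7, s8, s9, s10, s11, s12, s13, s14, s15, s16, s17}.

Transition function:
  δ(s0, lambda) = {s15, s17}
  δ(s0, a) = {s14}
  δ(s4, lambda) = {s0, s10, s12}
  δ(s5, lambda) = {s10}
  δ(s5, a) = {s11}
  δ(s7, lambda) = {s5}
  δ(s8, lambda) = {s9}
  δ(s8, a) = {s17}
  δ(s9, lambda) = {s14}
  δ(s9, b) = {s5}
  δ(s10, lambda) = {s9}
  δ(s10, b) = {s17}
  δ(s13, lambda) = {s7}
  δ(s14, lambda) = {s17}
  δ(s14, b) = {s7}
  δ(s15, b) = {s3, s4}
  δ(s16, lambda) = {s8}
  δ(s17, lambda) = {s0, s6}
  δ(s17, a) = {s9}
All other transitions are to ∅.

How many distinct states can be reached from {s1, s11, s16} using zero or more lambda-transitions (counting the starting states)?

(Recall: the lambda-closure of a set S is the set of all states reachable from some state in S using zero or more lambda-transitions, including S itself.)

Start with {s1, s11, s16}.
From s16 via lambda: add s8.
From s8 via lambda: add s9.
From s9 via lambda: add s14.
From s14 via lambda: add s17.
From s17 via lambda: add s0, s6.
From s0 via lambda: add s15.
lambda-closure = {s0, s1, s6, s8, s9, s11, s14, s15, s16, s17}, which has 10 states.

10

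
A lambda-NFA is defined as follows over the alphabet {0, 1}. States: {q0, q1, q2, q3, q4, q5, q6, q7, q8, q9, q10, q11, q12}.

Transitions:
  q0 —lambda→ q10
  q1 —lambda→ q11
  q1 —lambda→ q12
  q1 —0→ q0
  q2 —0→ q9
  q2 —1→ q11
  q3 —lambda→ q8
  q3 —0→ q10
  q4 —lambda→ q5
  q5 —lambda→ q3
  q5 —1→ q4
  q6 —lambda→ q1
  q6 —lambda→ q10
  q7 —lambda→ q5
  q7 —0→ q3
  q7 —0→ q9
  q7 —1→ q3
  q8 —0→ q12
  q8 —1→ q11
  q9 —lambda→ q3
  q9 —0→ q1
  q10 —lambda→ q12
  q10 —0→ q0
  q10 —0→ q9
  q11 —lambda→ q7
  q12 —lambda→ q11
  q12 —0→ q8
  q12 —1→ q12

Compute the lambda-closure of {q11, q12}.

Start with {q11, q12}.
From q11 via lambda: add q7.
From q7 via lambda: add q5.
From q5 via lambda: add q3.
From q3 via lambda: add q8.
No new states can be added; the closed set is {q3, q5, q7, q8, q11, q12}.

{q3, q5, q7, q8, q11, q12}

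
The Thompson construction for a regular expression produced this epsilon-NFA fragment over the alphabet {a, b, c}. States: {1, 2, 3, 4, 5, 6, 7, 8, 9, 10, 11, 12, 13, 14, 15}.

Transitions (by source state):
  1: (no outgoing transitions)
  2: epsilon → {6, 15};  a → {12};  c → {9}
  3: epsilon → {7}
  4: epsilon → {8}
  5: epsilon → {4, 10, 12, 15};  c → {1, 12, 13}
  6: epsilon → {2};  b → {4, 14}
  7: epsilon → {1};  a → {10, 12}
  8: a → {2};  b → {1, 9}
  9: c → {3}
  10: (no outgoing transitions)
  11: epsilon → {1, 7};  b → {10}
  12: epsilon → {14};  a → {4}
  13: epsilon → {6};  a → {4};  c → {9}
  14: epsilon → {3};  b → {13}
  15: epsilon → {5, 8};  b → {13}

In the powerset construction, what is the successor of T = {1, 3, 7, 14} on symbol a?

7 on a → {10, 12}.
No a-transition from 1, 3, 14.
Union after reading a: {10, 12}.
Now take the epsilon-closure:
From 12 via epsilon: add 14.
From 14 via epsilon: add 3.
From 3 via epsilon: add 7.
From 7 via epsilon: add 1.
No new states can be added; the closed set is {1, 3, 7, 10, 12, 14}.

{1, 3, 7, 10, 12, 14}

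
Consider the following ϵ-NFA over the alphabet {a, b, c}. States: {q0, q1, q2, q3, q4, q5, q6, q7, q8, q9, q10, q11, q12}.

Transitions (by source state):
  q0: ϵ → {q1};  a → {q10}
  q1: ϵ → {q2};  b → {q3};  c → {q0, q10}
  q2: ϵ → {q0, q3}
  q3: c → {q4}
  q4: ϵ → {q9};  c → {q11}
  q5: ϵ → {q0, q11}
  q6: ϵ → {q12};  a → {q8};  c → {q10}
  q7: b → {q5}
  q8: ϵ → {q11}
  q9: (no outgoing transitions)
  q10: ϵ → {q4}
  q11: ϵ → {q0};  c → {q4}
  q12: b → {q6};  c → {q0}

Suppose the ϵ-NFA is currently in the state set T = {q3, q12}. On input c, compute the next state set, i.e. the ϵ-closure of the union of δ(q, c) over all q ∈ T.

{q0, q1, q2, q3, q4, q9}

q3 on c → {q4}.
q12 on c → {q0}.
Union after reading c: {q0, q4}.
Now take the ϵ-closure:
From q0 via ϵ: add q1.
From q4 via ϵ: add q9.
From q1 via ϵ: add q2.
From q2 via ϵ: add q3.
No new states can be added; the closed set is {q0, q1, q2, q3, q4, q9}.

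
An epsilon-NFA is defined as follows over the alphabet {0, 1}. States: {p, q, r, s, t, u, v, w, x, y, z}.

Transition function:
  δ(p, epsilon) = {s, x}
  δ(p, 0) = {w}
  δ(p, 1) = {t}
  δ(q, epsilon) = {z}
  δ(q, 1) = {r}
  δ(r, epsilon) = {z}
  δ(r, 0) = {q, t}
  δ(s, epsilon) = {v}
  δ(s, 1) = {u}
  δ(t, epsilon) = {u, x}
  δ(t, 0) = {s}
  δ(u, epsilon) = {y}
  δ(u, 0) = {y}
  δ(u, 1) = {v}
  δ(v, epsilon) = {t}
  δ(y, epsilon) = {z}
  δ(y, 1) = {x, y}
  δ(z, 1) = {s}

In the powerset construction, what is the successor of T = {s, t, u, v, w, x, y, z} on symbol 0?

{s, t, u, v, x, y, z}

t on 0 → {s}.
u on 0 → {y}.
No 0-transition from s, v, w, x, y, z.
Union after reading 0: {s, y}.
Now take the epsilon-closure:
From s via epsilon: add v.
From y via epsilon: add z.
From v via epsilon: add t.
From t via epsilon: add u, x.
No new states can be added; the closed set is {s, t, u, v, x, y, z}.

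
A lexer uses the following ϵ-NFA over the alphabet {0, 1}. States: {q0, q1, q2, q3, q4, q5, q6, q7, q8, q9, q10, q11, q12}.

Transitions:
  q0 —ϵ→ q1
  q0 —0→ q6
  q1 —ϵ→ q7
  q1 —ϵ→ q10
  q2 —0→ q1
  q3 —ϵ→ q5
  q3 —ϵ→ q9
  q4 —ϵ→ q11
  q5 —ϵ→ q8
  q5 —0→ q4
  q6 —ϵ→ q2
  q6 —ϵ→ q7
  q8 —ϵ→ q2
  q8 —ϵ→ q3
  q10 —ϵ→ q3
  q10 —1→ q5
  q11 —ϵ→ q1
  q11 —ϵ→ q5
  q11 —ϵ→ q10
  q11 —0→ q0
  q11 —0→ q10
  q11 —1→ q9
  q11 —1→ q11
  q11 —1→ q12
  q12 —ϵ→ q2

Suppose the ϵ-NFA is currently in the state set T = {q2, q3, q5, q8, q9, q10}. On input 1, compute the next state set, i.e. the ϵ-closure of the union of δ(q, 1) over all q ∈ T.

{q2, q3, q5, q8, q9}

q10 on 1 → {q5}.
No 1-transition from q2, q3, q5, q8, q9.
Union after reading 1: {q5}.
Now take the ϵ-closure:
From q5 via ϵ: add q8.
From q8 via ϵ: add q2, q3.
From q3 via ϵ: add q9.
No new states can be added; the closed set is {q2, q3, q5, q8, q9}.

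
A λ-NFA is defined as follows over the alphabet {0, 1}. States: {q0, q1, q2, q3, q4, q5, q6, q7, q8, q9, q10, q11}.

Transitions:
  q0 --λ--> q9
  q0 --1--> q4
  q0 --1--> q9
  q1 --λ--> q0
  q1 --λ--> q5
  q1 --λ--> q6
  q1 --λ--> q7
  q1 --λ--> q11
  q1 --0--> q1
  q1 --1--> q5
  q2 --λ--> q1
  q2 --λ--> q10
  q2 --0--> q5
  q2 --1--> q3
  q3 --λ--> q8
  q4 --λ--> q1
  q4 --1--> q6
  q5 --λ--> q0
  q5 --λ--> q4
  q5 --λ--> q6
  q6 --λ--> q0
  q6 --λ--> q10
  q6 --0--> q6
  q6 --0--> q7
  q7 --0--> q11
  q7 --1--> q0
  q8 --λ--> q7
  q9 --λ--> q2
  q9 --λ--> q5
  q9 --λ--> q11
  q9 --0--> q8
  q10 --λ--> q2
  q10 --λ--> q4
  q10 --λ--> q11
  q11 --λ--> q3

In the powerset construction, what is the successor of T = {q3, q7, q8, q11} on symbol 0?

{q3, q7, q8, q11}

q7 on 0 → {q11}.
No 0-transition from q3, q8, q11.
Union after reading 0: {q11}.
Now take the λ-closure:
From q11 via λ: add q3.
From q3 via λ: add q8.
From q8 via λ: add q7.
No new states can be added; the closed set is {q3, q7, q8, q11}.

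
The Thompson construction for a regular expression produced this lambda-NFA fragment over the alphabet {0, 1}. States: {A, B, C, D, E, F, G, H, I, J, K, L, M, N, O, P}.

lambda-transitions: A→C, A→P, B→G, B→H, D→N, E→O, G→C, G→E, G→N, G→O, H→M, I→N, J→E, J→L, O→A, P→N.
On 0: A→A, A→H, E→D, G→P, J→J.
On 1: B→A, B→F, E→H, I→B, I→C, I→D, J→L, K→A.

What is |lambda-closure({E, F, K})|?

8

Start with {E, F, K}.
From E via lambda: add O.
From O via lambda: add A.
From A via lambda: add C, P.
From P via lambda: add N.
lambda-closure = {A, C, E, F, K, N, O, P}, which has 8 states.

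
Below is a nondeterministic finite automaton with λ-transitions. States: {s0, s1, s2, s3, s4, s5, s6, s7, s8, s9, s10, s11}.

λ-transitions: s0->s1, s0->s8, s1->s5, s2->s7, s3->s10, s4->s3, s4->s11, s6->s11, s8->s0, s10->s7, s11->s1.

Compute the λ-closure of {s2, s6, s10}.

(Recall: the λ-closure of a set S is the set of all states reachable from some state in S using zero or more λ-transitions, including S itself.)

{s1, s2, s5, s6, s7, s10, s11}

Start with {s2, s6, s10}.
From s2 via λ: add s7.
From s6 via λ: add s11.
From s11 via λ: add s1.
From s1 via λ: add s5.
No new states can be added; the closed set is {s1, s2, s5, s6, s7, s10, s11}.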